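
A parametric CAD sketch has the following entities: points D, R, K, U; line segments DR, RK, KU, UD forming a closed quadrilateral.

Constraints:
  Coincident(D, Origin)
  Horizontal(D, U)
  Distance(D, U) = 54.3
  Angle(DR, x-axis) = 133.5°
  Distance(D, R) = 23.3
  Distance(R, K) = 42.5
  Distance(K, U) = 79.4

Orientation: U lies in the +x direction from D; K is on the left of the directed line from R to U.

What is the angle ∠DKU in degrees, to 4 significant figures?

43.13°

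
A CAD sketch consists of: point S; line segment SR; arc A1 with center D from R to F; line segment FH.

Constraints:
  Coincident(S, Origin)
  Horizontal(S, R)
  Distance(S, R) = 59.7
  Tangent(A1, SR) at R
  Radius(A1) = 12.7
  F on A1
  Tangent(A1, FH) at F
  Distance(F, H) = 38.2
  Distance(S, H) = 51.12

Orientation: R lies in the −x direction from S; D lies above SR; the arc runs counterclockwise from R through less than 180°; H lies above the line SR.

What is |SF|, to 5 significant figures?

48.908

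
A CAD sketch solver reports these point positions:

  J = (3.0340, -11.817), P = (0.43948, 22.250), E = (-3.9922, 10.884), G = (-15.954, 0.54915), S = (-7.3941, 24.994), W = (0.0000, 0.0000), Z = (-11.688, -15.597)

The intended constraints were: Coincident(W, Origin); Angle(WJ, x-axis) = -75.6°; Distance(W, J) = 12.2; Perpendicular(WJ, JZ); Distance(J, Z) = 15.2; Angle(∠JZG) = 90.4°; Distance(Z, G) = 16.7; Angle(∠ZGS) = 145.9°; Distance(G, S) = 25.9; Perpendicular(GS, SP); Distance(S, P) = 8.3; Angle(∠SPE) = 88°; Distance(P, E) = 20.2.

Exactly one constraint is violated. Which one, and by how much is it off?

Distance(P, E) = 20.2 — off by 8.00.

W = (0.00, 0.00) ✓; WJ at -75.60° ✓; |WJ| = 12.20 ✓; ∠(WJ, JZ) = 90.00° ✓; |JZ| = 15.20 ✓; ∠JZG = 90.40° ✓; |ZG| = 16.70 ✓; ∠ZGS = 145.9° ✓; |GS| = 25.90 ✓; ∠(GS, SP) = 90.01° ✓; |SP| = 8.300 ✓; ∠SPE = 88.00° ✓; |PE| = 12.20 ✗.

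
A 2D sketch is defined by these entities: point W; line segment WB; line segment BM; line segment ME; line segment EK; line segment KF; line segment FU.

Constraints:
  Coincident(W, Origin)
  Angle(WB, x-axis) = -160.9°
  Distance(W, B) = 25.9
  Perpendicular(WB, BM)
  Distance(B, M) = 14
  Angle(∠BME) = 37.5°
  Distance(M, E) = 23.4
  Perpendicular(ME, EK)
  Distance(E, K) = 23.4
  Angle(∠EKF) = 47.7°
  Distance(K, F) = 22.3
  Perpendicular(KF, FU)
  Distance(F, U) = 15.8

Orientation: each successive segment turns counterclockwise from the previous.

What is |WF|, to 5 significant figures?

28.558

ME is perpendicular to EK, so EK runs at 161.60°; with |EK| = 23.4, K = (-34.711, 7.8857). ∠EKF = 47.7° gives KF at -66.100° from the x-axis; with |KF| = 22.3, F = (-25.676, -12.502). Then |WF| = |F − W| = 28.558.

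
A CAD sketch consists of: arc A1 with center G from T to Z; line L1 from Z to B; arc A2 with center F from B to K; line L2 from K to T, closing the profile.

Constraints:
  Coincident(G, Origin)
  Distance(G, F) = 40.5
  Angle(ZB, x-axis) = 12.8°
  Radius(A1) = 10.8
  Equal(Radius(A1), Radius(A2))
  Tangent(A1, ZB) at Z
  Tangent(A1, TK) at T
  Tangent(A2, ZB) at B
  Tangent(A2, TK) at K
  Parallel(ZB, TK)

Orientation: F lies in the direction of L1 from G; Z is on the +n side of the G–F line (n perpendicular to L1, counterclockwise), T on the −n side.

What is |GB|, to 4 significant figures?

41.92

Tangency of A1 to both parallel lines with radius 10.8 puts Z and T at G ± 10.8·n: Z = (-2.393, 10.53), T = (2.393, -10.53). Equal radii place B and K the same way about F: B = F + 10.8·n = (37.10, 19.50), K = F − 10.8·n = (41.89, -1.559). Then |GB| = |B − G| = 41.92.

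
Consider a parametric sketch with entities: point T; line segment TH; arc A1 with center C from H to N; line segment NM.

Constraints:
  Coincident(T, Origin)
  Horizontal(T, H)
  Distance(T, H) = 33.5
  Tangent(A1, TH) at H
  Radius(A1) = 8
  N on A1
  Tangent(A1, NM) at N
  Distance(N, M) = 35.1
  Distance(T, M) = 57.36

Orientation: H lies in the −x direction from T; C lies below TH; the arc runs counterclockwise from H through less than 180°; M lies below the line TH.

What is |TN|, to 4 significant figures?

42.40

T is at the origin; T and H share the same y with |TH| = 33.5 and H on the −x side, so H = (-33.50, 0.000). Tangency of A1 to TH means the radius CH is perpendicular to TH, so C = H + (0, -8) = (-33.50, -8.000). Since CN ⟂ NM (tangency), |CM| = √(8.0² + 35.1²) = 36.00 regardless of where N sits on A1. So M lies on both circle(T, 57.36) and circle(C, 36.00); the below-TH intersection is M = (-37.00, -43.83). N is the foot of the tangent from M: N = (-41.44, -9.011).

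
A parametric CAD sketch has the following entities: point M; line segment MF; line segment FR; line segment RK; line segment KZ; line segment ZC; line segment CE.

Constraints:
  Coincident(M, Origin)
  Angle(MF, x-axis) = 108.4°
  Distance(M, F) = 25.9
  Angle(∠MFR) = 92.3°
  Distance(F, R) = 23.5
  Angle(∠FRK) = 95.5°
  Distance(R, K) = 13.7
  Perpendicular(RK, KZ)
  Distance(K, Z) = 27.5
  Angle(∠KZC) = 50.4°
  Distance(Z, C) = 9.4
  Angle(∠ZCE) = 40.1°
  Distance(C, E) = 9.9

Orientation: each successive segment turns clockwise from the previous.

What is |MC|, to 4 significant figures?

17.79

RK is perpendicular to KZ, so KZ runs at -153.8°; with |KZ| = 27.5, Z = (-4.818, 8.449). ∠KZC = 50.4° gives ZC at 76.60° from the x-axis; with |ZC| = 9.4, C = (-2.640, 17.59). Then |MC| = |C − M| = 17.79.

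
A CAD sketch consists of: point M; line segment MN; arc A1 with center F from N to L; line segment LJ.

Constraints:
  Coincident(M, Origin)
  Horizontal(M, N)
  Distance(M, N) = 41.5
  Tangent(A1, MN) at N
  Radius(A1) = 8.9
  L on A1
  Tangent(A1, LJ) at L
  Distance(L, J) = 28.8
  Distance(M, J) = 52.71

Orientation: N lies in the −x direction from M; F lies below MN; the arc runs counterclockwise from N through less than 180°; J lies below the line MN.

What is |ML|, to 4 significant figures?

51.07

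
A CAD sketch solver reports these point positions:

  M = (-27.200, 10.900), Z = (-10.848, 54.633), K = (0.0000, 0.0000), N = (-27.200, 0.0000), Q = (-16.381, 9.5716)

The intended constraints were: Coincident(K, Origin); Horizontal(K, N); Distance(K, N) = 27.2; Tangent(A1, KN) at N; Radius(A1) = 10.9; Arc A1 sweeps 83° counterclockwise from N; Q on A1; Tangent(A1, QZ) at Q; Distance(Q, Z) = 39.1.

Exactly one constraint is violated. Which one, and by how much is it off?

Distance(Q, Z) = 39.1 — off by 6.30.

K = (0.00, 0.00) ✓; K.y = 0.00, N.y = 0.00 ✓; |KN| = 27.20 ✓; ∠(MN, NK) = 90.00° ✓; |MN| = 10.90 ✓; bearing(M→Q) − bearing(M→N) = 83.00° ✓; |MQ| = 10.90 ✓; ∠(MQ, QZ) = 90.00° ✓; |QZ| = 45.40 ✗.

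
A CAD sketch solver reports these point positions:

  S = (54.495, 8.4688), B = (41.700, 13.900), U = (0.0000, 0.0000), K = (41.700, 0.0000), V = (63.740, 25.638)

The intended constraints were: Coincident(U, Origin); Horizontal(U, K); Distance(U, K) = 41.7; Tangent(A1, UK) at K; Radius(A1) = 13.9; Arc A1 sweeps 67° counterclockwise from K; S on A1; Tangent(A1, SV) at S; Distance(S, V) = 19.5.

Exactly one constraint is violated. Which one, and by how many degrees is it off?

Tangent(A1, SV) at S — off by 5.30°.

U = (0.00, 0.00) ✓; U.y = 0.00, K.y = 0.00 ✓; |UK| = 41.70 ✓; ∠(BK, KU) = 90.00° ✓; |BK| = 13.90 ✓; bearing(B→S) − bearing(B→K) = 67.00° ✓; |BS| = 13.90 ✓; ∠(BS, SV) = 95.30° ✗; |SV| = 19.50 ✓.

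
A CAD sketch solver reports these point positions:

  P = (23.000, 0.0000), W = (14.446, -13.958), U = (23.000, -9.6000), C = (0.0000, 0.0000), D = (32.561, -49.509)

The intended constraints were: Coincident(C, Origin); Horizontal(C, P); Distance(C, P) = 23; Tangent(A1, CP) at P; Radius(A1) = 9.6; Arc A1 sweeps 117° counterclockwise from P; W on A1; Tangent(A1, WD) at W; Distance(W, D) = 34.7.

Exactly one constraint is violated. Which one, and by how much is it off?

Distance(W, D) = 34.7 — off by 5.20.

C = (0.00, 0.00) ✓; C.y = 0.00, P.y = 0.00 ✓; |CP| = 23.00 ✓; ∠(UP, PC) = 90.00° ✓; |UP| = 9.600 ✓; bearing(U→W) − bearing(U→P) = 117.0° ✓; |UW| = 9.600 ✓; ∠(UW, WD) = 90.00° ✓; |WD| = 39.90 ✗.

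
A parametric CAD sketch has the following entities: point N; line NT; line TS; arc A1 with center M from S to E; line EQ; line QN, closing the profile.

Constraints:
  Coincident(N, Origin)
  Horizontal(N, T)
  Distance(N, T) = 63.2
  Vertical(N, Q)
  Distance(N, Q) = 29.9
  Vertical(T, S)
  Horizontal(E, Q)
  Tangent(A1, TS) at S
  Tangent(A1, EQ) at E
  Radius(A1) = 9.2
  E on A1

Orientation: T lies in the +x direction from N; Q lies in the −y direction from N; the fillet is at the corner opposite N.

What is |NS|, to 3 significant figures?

66.5

The virtual corner opposite N is at (63.2, -29.9). Since A1 is tangent to TS there, MS ⟂ TS and the tangent condition forces ME to be normal to EQ, with radius 9.2, so the center M sits 9.2 in from both sides at M = (54.0, -20.7). That places the tangent points at S = (63.2, -20.7) on TS and E = (54.0, -29.9) on EQ. Then |NS| = |S − N| = 66.5.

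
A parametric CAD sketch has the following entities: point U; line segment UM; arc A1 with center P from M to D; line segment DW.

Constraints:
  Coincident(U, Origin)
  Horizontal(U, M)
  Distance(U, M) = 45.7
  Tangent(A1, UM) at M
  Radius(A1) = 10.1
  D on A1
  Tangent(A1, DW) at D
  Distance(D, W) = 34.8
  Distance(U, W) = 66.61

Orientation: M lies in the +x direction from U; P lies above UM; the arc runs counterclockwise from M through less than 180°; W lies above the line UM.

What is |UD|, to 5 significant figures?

56.903

U is at the origin; UM is horizontal with |UM| = 45.7 and M on the +x side, so M = (45.700, 0.0000). A1 meets UM tangentially, so PM is at right angles to UM, so P = M + (0, 10.1) = (45.700, 10.100). Since PD ⟂ DW (tangency), |PW| = √(10.1² + 34.8²) = 36.236 regardless of where D sits on A1. So W lies on both circle(U, 66.61) and circle(P, 36.236); the above-UM intersection is W = (47.918, 46.268). D is the foot of the tangent from W: D = (55.554, 12.316).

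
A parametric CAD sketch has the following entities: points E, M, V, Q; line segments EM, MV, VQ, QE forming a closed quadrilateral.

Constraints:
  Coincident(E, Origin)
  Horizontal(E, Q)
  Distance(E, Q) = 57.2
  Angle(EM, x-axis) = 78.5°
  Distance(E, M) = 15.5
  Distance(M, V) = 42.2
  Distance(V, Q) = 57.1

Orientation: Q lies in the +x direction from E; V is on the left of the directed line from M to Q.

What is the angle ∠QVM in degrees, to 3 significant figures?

67.0°

Checks: |MV| = 42.20 ✓; |VQ| = 57.10 ✓.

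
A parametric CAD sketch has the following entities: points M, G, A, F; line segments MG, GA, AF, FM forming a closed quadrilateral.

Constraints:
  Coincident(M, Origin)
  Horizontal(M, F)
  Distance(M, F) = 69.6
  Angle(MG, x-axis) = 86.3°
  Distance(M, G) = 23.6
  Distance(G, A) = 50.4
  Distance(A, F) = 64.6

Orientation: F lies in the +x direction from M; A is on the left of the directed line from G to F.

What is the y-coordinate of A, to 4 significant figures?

57.01

M is at the origin; MF is horizontal with |MF| = 69.6 and F in +x, so F = (69.6, 0). MG runs at 86.3° with |MG| = 23.6, so G = (1.523, 23.55). A is determined by |GA| = 50.4 and |AF| = 64.6 together: it lies at the intersection of circle(G, 50.4) and circle(F, 64.6). With |GF| = 72.04, the foot of the radical line on GF is 24.68 from G and the perpendicular offset is √(50.4² − 24.68²) = 43.94. Taking the left-of-GF solution: A = (39.22, 57.01).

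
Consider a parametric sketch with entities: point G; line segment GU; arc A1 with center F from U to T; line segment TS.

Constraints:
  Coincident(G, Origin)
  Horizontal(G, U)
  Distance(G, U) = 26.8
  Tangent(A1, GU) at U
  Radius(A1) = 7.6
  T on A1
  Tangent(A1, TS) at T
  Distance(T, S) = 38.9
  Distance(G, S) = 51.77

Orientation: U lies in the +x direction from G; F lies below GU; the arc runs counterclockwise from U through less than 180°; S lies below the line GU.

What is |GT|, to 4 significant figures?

20.86

Checks: ∠(FU, UG) = 90.00° ✓; |FT| = 7.600 ✓; ∠(FT, TS) = 90.00° ✓; |TS| = 38.90 ✓; |GS| = 51.77 ✓.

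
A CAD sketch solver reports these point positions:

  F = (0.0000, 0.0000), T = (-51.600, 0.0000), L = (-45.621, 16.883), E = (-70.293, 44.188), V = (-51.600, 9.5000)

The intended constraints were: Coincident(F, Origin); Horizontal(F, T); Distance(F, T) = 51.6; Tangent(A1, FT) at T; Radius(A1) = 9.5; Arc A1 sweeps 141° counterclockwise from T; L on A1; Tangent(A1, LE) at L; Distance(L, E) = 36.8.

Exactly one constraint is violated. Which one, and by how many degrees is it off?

Tangent(A1, LE) at L — off by 8.90°.

F = (0.00, 0.00) ✓; F.y = 0.00, T.y = 0.00 ✓; |FT| = 51.60 ✓; ∠(VT, TF) = 90.00° ✓; |VT| = 9.500 ✓; bearing(V→L) − bearing(V→T) = 141.0° ✓; |VL| = 9.500 ✓; ∠(VL, LE) = 98.90° ✗; |LE| = 36.80 ✓.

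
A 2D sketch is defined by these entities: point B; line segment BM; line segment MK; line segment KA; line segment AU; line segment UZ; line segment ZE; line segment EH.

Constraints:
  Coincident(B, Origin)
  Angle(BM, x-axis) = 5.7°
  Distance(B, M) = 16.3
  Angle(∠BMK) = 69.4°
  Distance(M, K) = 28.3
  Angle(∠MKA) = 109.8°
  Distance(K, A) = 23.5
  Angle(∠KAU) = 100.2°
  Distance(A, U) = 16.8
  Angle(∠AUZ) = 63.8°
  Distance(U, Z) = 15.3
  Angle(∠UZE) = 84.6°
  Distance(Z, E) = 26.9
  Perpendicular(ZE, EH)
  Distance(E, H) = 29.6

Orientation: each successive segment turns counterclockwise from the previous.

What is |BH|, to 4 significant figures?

51.02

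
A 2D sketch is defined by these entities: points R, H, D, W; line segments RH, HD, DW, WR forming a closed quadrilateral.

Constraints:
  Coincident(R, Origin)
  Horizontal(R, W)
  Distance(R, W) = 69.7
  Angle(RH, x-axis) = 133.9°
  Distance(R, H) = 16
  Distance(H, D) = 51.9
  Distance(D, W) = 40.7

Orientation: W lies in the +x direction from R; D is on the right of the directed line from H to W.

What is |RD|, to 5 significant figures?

36.515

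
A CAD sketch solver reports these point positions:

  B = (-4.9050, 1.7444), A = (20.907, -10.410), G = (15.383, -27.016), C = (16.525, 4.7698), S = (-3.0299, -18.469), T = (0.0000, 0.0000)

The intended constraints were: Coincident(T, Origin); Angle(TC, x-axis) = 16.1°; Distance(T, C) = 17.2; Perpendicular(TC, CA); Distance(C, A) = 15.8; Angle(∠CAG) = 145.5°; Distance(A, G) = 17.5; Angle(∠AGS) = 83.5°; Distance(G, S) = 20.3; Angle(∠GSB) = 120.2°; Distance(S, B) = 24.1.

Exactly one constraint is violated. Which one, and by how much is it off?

Distance(S, B) = 24.1 — off by 3.80.

T = (0.00, 0.00) ✓; TC at 16.10° ✓; |TC| = 17.20 ✓; ∠(TC, CA) = 90.00° ✓; |CA| = 15.80 ✓; ∠CAG = 145.5° ✓; |AG| = 17.50 ✓; ∠AGS = 83.50° ✓; |GS| = 20.30 ✓; ∠GSB = 120.2° ✓; |SB| = 20.30 ✗.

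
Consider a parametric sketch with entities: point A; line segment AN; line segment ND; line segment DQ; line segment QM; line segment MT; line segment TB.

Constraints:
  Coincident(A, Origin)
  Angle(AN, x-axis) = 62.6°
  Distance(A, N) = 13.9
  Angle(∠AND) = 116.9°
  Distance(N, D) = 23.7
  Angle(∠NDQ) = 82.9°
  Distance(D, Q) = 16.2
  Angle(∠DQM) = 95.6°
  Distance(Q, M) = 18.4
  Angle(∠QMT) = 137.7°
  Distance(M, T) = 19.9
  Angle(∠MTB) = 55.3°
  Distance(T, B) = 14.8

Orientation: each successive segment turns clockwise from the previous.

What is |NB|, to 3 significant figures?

3.62

A is at the origin; AN runs at 62.6° with length 13.9, so N = (6.40, 12.3). ∠AND = 116.9° gives ND at -0.500° from the x-axis; with |ND| = 23.7, D = (30.1, 12.1). ∠NDQ = 82.9° gives DQ at -97.6° from the x-axis; with |DQ| = 16.2, Q = (28.0, -3.92). ∠DQM = 95.6° gives QM at 178° from the x-axis; with |QM| = 18.4, M = (9.56, -3.28). ∠QMT = 137.7° gives MT at 136° from the x-axis; with |MT| = 19.9, T = (-4.68, 10.6). ∠MTB = 55.3° gives TB at 11.0° from the x-axis; with |TB| = 14.8, B = (9.85, 13.4). Then |NB| = |B − N| = 3.62.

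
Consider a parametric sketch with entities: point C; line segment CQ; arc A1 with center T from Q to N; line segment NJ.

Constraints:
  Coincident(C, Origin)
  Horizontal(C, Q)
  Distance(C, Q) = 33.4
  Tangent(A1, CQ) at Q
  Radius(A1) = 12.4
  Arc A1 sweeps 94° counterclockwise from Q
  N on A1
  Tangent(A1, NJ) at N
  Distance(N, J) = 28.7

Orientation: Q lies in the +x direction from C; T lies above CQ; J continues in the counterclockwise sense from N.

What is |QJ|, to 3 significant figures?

43.2

C is at the origin; CQ is horizontal with |CQ| = 33.4 and Q on the +x side, so Q = (33.4, 0.00). A1 meets CQ tangentially, so TQ is at right angles to CQ, so T = Q + (0, 12.4) = (33.4, 12.4). On A1, Q sits at bearing -90° from T; a 94° counterclockwise sweep puts N at bearing 4°, so N = T + 12.4·(cos 4°, sin 4°) = (45.8, 13.3). A1 meets NJ tangentially, so TN is at right angles to NJ, so NJ runs along (−sin 4°, cos 4°); with |NJ| = 28.7, J = (43.8, 41.9). Then |QJ| = |J − Q| = 43.2.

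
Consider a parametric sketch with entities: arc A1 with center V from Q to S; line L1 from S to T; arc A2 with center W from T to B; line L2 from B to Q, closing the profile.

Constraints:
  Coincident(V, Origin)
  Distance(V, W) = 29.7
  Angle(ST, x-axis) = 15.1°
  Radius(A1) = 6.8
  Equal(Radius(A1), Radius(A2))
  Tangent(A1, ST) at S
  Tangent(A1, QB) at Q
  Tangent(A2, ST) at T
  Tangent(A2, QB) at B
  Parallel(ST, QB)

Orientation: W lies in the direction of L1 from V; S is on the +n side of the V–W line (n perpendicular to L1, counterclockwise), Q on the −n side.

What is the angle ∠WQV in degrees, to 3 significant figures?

77.1°

The slot axis is L1's direction at 15.1°, so u = (cos 15.1°, sin 15.1°) = (0.965, 0.261) and n = (−sin 15.1°, cos 15.1°) = (-0.261, 0.965). V is at the origin and W lies 29.7 along u from V, so W = 29.7·u = (28.7, 7.74). Tangency of A1 to both parallel lines with radius 6.8 puts S and Q at V ± 6.8·n: S = (-1.77, 6.57), Q = (1.77, -6.57). Then cos ∠WQV = QW·QV / (|QW||QV|), giving 77.1°.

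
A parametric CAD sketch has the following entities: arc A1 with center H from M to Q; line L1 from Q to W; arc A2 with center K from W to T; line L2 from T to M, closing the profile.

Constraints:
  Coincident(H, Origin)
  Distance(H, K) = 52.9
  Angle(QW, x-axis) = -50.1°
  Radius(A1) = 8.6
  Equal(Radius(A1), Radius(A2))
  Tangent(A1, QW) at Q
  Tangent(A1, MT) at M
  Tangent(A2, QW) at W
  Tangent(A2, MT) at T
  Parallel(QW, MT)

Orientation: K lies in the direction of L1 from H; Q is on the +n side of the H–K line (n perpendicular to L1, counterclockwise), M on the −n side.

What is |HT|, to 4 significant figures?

53.59

The slot axis is L1's direction at -50.1°, so u = (cos -50.1°, sin -50.1°) = (0.6414, -0.7672) and n = (−sin -50.1°, cos -50.1°) = (0.7672, 0.6414). H is at the origin and K lies 52.9 along u from H, so K = 52.9·u = (33.93, -40.58). Tangency of A1 to both parallel lines with radius 8.6 puts Q and M at H ± 8.6·n: Q = (6.598, 5.516), M = (-6.598, -5.516). Equal radii place W and T the same way about K: W = K + 8.6·n = (40.53, -35.07), T = K − 8.6·n = (27.34, -46.10). Then |HT| = |T − H| = 53.59.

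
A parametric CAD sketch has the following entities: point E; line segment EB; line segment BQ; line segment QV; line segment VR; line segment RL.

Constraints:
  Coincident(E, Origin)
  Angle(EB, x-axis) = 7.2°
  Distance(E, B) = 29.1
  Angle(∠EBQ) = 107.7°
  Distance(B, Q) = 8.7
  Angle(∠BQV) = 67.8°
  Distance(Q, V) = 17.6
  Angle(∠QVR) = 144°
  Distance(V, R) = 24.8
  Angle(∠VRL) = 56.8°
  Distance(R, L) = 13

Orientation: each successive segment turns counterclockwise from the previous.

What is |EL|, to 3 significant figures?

15.0

E is at the origin; EB runs at 7.2° with length 29.1, so B = (28.9, 3.65). ∠EBQ = 107.7° gives BQ at 79.5° from the x-axis; with |BQ| = 8.7, Q = (30.5, 12.2). ∠BQV = 67.8° gives QV at -168° from the x-axis; with |QV| = 17.6, V = (13.2, 8.63). ∠QVR = 144.0° gives VR at -132° from the x-axis; with |VR| = 24.8, R = (-3.47, -9.71). ∠VRL = 56.8° gives RL at -9.10° from the x-axis; with |RL| = 13.0, L = (9.37, -11.8). Then |EL| = |L − E| = 15.0.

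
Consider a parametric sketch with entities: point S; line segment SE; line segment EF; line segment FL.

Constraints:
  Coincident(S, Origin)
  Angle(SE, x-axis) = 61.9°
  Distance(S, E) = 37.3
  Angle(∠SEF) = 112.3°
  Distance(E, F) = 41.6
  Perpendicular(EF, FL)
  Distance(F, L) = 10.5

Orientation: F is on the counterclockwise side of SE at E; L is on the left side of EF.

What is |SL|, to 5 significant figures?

60.704

S is at the origin; SE runs at 61.9° with length 37.3, so E = 37.3·(cos 61.9°, sin 61.9°) = (17.569, 32.903). ∠SEF = 112.3°, so EF runs at 61.9° + (180° − 112.3°) = 129.60° from the x-axis; with |EF| = 41.6, F = E + 41.6·(cos 129.60°, sin 129.60°) = (-8.9481, 64.957). EF is perpendicular to FL; with |FL| = 10.5 on the left of EF, L = F + 10.5·(-0.77051, -0.63742) = (-17.038, 58.264). Then |SL| = |L − S| = 60.704.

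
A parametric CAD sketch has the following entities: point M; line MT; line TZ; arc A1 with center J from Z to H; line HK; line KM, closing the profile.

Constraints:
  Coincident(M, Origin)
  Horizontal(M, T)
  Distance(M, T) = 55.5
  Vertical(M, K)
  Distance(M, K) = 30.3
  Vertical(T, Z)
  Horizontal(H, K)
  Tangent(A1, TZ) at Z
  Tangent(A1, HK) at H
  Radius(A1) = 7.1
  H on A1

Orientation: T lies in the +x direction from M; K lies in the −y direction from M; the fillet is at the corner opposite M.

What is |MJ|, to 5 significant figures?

53.673

MK is vertical with |MK| = 30.3 and K on the −y side, so K = (0.0000, -30.300). The virtual corner opposite M is at (55.500, -30.300). The tangent condition forces JZ to be normal to TZ and since A1 is tangent to HK there, JH ⟂ HK, with radius 7.1, so the center J sits 7.1 in from both sides at J = (48.400, -23.200). Then |MJ| = |J − M| = 53.673.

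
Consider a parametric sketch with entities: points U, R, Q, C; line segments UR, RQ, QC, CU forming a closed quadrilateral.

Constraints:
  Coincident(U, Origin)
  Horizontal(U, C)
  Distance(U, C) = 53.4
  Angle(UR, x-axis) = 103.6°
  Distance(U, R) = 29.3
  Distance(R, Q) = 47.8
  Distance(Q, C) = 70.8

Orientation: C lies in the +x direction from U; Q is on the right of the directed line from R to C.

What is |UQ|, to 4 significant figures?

23.87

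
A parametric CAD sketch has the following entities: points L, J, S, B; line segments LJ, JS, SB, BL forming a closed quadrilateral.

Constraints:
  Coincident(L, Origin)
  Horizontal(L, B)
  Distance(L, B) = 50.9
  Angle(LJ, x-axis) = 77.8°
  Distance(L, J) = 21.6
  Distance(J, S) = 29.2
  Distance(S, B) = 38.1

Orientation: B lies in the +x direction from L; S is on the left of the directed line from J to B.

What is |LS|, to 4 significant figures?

45.32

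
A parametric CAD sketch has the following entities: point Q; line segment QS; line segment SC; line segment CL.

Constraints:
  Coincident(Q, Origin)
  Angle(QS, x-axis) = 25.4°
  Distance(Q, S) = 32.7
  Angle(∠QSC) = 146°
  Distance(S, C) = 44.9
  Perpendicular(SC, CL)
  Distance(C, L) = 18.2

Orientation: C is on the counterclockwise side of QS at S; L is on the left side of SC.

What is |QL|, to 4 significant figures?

72.01

Q is at the origin; QS runs at 25.4° with length 32.7, so S = 32.7·(cos 25.4°, sin 25.4°) = (29.54, 14.03). ∠QSC = 146.0°, so SC runs at 25.4° + (180° − 146.0°) = 59.40° from the x-axis; with |SC| = 44.9, C = S + 44.9·(cos 59.40°, sin 59.40°) = (52.40, 52.67). SC ⟂ CL; with |CL| = 18.2 on the left of SC, L = C + 18.2·(-0.8607, 0.5090) = (36.73, 61.94). Then |QL| = |L − Q| = 72.01.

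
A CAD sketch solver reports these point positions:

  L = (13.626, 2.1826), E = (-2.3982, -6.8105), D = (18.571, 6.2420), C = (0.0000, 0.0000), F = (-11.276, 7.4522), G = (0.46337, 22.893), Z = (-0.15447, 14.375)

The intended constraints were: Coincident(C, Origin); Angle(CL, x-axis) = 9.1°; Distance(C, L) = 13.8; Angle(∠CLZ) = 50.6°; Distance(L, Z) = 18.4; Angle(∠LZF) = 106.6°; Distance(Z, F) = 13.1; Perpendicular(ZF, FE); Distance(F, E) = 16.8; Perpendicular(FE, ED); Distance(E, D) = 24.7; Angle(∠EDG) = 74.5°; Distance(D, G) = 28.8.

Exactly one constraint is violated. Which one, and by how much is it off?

Distance(D, G) = 28.8 — off by 4.20.

C = (0.00, 0.00) ✓; CL at 9.100° ✓; |CL| = 13.80 ✓; ∠CLZ = 50.60° ✓; |LZ| = 18.40 ✓; ∠LZF = 106.6° ✓; |ZF| = 13.10 ✓; ∠(ZF, FE) = 90.00° ✓; |FE| = 16.80 ✓; ∠(FE, ED) = 90.00° ✓; |ED| = 24.70 ✓; ∠EDG = 74.50° ✓; |DG| = 24.60 ✗.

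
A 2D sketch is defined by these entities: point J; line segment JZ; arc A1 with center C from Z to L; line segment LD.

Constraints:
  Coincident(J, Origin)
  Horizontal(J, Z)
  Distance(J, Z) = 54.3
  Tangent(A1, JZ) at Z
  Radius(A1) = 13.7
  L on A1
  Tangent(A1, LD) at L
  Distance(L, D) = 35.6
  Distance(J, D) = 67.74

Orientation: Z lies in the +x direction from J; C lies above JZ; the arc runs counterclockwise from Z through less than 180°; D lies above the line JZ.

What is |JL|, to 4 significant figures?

68.96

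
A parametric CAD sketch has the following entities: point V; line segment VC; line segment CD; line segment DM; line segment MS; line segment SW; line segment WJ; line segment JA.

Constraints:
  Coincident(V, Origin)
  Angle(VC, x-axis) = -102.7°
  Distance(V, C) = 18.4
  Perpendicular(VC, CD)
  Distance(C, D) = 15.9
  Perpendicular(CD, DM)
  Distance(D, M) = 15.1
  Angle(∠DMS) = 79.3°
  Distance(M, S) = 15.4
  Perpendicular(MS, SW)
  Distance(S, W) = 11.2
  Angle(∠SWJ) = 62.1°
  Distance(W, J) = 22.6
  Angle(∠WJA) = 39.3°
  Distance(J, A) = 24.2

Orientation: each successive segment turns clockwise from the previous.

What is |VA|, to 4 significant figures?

4.612

V is at the origin; VC runs at -102.7° with length 18.4, so C = (-4.045, -17.95). VC ⟂ CD, so CD runs at 167.3°; with |CD| = 15.9, D = (-19.56, -14.45). CD ⟂ DM, so DM runs at 77.30°; with |DM| = 15.1, M = (-16.24, 0.2763). ∠DMS = 79.3° gives MS at -23.40° from the x-axis; with |MS| = 15.4, S = (-2.103, -5.840). MS is perpendicular to SW, so SW runs at -113.4°; with |SW| = 11.2, W = (-6.551, -16.12). ∠SWJ = 62.1° gives WJ at 128.7° from the x-axis; with |WJ| = 22.6, J = (-20.68, 1.519). ∠WJA = 39.3° gives JA at -12.00° from the x-axis; with |JA| = 24.2, A = (2.990, -3.512). Then |VA| = |A − V| = 4.612.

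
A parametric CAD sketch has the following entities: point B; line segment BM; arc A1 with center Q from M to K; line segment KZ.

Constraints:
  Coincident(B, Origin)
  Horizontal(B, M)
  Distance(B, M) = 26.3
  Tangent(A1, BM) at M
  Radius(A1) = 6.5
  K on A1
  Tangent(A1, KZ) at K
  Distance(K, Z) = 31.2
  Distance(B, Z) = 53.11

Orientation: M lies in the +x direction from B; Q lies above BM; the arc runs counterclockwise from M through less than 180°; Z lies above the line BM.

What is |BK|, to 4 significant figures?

33.03

Checks: |QK| = 6.500 ✓; ∠(QK, KZ) = 90.00° ✓; |KZ| = 31.20 ✓; |BZ| = 53.11 ✓.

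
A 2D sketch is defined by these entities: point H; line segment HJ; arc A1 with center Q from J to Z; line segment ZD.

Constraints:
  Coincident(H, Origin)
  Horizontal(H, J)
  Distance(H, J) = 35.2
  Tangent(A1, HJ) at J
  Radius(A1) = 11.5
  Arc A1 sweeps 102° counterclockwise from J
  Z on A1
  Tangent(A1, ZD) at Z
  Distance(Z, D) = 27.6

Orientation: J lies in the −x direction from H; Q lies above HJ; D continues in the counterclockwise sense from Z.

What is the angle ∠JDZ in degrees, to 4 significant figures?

19.68°

On A1, J sits at bearing -90° from Q; a 102° counterclockwise sweep puts Z at bearing 12°, so Z = Q + 11.5·(cos 12°, sin 12°) = (-23.95, 13.89). Since A1 is tangent to ZD there, QZ ⟂ ZD, so ZD runs along (−sin 12°, cos 12°); with |ZD| = 27.6, D = (-29.69, 40.89). Then cos ∠JDZ = DJ·DZ / (|DJ||DZ|), giving 19.68°.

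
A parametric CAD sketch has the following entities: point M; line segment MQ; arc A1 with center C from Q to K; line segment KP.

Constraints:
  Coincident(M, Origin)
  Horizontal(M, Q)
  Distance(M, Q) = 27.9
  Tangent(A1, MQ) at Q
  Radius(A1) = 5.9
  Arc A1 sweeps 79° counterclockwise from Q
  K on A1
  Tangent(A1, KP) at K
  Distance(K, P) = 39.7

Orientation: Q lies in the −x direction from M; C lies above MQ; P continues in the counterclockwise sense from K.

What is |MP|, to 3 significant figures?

46.1

M is at the origin; MQ is horizontal with |MQ| = 27.9 and Q on the −x side, so Q = (-27.9, 0.00). Tangency of A1 to MQ means the radius CQ is perpendicular to MQ, so C = Q + (0, 5.9) = (-27.9, 5.90). On A1, Q sits at bearing -90° from C; a 79° counterclockwise sweep puts K at bearing -11°, so K = C + 5.9·(cos -11°, sin -11°) = (-22.1, 4.77). The tangent condition forces CK to be normal to KP, so KP runs along (−sin -11°, cos -11°); with |KP| = 39.7, P = (-14.5, 43.7). Then |MP| = |P − M| = 46.1.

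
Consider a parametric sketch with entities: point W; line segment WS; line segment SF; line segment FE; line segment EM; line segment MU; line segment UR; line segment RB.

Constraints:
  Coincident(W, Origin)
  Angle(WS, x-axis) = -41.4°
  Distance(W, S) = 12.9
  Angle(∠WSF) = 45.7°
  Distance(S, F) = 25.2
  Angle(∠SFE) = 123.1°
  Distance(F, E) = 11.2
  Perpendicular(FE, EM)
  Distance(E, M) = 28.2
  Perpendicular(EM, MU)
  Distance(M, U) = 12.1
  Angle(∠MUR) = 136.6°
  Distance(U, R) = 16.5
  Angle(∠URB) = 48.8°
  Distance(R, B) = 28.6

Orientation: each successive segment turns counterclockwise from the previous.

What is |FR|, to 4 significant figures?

21.22

EM is perpendicular to MU, so MU runs at -30.20°; with |MU| = 12.1, U = (-5.006, -8.188). ∠MUR = 136.6° gives UR at 13.20° from the x-axis; with |UR| = 16.5, R = (11.06, -4.421). Then |FR| = |R − F| = 21.22.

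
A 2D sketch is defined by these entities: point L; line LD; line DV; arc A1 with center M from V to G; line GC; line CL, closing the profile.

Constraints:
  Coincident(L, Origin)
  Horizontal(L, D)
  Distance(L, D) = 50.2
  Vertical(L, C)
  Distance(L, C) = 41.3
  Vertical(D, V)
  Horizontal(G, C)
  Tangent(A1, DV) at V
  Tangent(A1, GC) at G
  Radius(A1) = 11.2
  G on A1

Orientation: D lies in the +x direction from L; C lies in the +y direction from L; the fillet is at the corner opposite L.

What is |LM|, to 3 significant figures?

49.3

L and C share the same x with |LC| = 41.3 and C on the +y side, so C = (0.00, 41.3). The virtual corner opposite L is at (50.2, 41.3). A1 meets DV tangentially, so MV is at right angles to DV and since A1 is tangent to GC there, MG ⟂ GC, with radius 11.2, so the center M sits 11.2 in from both sides at M = (39.0, 30.1). Then |LM| = |M − L| = 49.3.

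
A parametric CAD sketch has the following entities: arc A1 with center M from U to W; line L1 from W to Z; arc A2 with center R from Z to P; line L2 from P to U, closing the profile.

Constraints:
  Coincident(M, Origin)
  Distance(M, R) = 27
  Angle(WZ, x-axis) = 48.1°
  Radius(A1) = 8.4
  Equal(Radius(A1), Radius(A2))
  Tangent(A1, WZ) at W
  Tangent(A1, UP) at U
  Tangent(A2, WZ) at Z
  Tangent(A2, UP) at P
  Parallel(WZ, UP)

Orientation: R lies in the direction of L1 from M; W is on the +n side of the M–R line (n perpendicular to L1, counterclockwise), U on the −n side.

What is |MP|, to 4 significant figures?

28.28

The slot axis is L1's direction at 48.1°, so u = (cos 48.1°, sin 48.1°) = (0.6678, 0.7443) and n = (−sin 48.1°, cos 48.1°) = (-0.7443, 0.6678). M is at the origin and R lies 27.0 along u from M, so R = 27.0·u = (18.03, 20.10). Tangency of A1 to both parallel lines with radius 8.4 puts W and U at M ± 8.4·n: W = (-6.252, 5.610), U = (6.252, -5.610). Equal radii place Z and P the same way about R: Z = R + 8.4·n = (11.78, 25.71), P = R − 8.4·n = (24.28, 14.49). Then |MP| = |P − M| = 28.28.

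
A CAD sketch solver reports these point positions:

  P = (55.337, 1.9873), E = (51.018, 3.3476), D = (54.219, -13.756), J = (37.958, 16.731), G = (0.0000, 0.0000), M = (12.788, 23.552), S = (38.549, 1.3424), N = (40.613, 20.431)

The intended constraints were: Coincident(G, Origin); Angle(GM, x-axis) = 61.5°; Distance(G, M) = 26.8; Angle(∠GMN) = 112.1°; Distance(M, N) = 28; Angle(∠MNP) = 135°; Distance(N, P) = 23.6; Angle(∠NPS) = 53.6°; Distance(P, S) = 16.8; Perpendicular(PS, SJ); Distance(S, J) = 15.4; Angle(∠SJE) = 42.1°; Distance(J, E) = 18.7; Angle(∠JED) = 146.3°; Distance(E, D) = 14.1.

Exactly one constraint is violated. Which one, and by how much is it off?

Distance(E, D) = 14.1 — off by 3.30.

G = (0.00, 0.00) ✓; GM at 61.50° ✓; |GM| = 26.80 ✓; ∠GMN = 112.1° ✓; |MN| = 28.00 ✓; ∠MNP = 135.0° ✓; |NP| = 23.60 ✓; ∠NPS = 53.60° ✓; |PS| = 16.80 ✓; ∠(PS, SJ) = 90.00° ✓; |SJ| = 15.40 ✓; ∠SJE = 42.10° ✓; |JE| = 18.70 ✓; ∠JED = 146.3° ✓; |ED| = 17.40 ✗.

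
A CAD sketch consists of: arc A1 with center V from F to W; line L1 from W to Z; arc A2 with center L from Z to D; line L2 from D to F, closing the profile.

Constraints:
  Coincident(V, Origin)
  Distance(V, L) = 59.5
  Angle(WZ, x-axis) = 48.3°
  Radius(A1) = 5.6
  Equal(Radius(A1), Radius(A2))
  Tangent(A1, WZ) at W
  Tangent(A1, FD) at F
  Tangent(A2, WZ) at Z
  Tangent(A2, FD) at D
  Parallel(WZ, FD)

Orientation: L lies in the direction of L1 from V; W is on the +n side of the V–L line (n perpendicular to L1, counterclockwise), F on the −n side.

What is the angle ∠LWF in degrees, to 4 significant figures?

84.62°

The slot axis is L1's direction at 48.3°, so u = (cos 48.3°, sin 48.3°) = (0.6652, 0.7466) and n = (−sin 48.3°, cos 48.3°) = (-0.7466, 0.6652). V is at the origin and L lies 59.5 along u from V, so L = 59.5·u = (39.58, 44.42). Tangency of A1 to both parallel lines with radius 5.6 puts W and F at V ± 5.6·n: W = (-4.181, 3.725), F = (4.181, -3.725). Then cos ∠LWF = WL·WF / (|WL||WF|), giving 84.62°.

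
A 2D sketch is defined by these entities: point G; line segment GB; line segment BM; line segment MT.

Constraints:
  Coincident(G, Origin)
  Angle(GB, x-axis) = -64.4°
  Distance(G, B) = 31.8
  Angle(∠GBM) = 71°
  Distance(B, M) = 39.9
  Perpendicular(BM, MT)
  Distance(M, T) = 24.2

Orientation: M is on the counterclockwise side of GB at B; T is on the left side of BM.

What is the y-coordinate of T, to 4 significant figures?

16.57

∠GBM = 71.0°, so BM runs at -64.4° + (180° − 71.0°) = 44.60° from the x-axis; with |BM| = 39.9, M = B + 39.9·(cos 44.60°, sin 44.60°) = (42.15, -0.6624). BM is perpendicular to MT; with |MT| = 24.2 on the left of BM, T = M + 24.2·(-0.7022, 0.7120) = (25.16, 16.57). So T.y = 16.57.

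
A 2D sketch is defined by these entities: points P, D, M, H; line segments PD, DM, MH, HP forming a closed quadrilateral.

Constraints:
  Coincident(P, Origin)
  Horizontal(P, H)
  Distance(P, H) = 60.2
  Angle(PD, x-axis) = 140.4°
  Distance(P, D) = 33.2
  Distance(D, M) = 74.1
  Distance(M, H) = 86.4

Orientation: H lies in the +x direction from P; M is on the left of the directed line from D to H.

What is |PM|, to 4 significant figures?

80.82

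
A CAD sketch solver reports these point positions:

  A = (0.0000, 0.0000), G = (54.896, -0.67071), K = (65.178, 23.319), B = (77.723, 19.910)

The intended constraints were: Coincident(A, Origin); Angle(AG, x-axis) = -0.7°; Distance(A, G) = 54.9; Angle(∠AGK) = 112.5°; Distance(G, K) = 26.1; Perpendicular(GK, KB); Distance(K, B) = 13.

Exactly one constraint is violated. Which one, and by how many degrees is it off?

Perpendicular(GK, KB) — off by 8.00°.

A = (0.00, 0.00) ✓; AG at -0.7000° ✓; |AG| = 54.90 ✓; ∠AGK = 112.5° ✓; |GK| = 26.10 ✓; ∠(GK, KB) = 82.00° ✗; |KB| = 13.00 ✓.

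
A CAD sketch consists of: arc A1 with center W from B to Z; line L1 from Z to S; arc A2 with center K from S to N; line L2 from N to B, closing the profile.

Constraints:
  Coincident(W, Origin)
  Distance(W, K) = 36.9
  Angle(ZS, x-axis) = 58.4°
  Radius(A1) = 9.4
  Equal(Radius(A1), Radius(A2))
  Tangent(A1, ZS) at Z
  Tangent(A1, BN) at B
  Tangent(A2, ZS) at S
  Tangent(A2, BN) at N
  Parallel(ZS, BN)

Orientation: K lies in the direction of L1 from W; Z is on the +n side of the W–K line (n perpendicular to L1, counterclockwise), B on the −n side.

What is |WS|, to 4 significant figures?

38.08

Tangency of A1 to both parallel lines with radius 9.4 puts Z and B at W ± 9.4·n: Z = (-8.006, 4.925), B = (8.006, -4.925). Equal radii place S and N the same way about K: S = K + 9.4·n = (11.33, 36.35), N = K − 9.4·n = (27.34, 26.50). Then |WS| = |S − W| = 38.08.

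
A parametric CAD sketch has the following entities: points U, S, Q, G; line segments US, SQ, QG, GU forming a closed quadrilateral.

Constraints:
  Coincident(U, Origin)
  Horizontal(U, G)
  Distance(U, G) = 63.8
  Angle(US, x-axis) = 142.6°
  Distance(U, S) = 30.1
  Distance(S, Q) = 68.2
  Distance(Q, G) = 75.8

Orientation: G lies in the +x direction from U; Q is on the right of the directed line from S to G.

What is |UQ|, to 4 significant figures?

44.66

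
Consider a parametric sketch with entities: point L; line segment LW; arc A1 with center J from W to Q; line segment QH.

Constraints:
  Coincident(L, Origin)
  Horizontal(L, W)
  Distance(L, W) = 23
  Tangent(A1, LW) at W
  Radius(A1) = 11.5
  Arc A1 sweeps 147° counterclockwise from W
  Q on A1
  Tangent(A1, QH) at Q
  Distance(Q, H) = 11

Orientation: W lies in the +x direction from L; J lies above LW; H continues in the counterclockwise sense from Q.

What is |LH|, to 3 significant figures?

33.7

L is at the origin; LW is horizontal with |LW| = 23.0 and W on the +x side, so W = (23.0, 0.00). Tangency of A1 to LW means the radius JW is perpendicular to LW, so J = W + (0, 11.5) = (23.0, 11.5). On A1, W sits at bearing -90° from J; a 147° counterclockwise sweep puts Q at bearing 57°, so Q = J + 11.5·(cos 57°, sin 57°) = (29.3, 21.1). A1 meets QH tangentially, so JQ is at right angles to QH, so QH runs along (−sin 57°, cos 57°); with |QH| = 11.0, H = (20.0, 27.1). Then |LH| = |H − L| = 33.7.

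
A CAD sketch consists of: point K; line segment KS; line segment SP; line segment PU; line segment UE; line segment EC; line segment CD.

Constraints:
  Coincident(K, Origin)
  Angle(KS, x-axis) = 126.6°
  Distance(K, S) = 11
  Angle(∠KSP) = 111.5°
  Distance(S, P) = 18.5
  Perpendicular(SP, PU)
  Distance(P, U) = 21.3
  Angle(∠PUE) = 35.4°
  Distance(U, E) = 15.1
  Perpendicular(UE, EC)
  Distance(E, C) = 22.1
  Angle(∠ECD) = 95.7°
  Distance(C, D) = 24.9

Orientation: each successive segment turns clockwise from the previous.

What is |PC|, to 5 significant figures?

10.020

K is at the origin; KS runs at 126.6° with length 11.0, so S = (-6.5585, 8.8310). ∠KSP = 111.5° gives SP at 58.100° from the x-axis; with |SP| = 18.5, P = (3.2176, 24.537). The perpendicularity gives PU at right angles to SP, so PU runs at -31.900°; with |PU| = 21.3, U = (21.301, 13.281). ∠PUE = 35.4° gives UE at -176.50° from the x-axis; with |UE| = 15.1, E = (6.2289, 12.359). The perpendicularity gives EC at right angles to UE, so EC runs at 93.500°; with |EC| = 22.1, C = (4.8797, 34.418). Then |PC| = |C − P| = 10.020.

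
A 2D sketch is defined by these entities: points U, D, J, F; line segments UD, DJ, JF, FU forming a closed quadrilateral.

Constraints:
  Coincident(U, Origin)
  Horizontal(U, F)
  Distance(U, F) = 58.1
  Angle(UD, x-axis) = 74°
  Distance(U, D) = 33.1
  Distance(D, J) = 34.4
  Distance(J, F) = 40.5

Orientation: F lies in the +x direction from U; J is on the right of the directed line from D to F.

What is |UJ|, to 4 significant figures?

17.69

U is at the origin; UF is horizontal with |UF| = 58.1 and F in +x, so F = (58.1, 0). UD runs at 74.0° with |UD| = 33.1, so D = (9.124, 31.82). J is determined by |DJ| = 34.4 and |JF| = 40.5 together: it lies at the intersection of circle(D, 34.4) and circle(F, 40.5). With |DF| = 58.40, the foot of the radical line on DF is 25.29 from D and the perpendicular offset is √(34.4² − 25.29²) = 23.32. Taking the right-of-DF solution: J = (17.63, -1.514).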